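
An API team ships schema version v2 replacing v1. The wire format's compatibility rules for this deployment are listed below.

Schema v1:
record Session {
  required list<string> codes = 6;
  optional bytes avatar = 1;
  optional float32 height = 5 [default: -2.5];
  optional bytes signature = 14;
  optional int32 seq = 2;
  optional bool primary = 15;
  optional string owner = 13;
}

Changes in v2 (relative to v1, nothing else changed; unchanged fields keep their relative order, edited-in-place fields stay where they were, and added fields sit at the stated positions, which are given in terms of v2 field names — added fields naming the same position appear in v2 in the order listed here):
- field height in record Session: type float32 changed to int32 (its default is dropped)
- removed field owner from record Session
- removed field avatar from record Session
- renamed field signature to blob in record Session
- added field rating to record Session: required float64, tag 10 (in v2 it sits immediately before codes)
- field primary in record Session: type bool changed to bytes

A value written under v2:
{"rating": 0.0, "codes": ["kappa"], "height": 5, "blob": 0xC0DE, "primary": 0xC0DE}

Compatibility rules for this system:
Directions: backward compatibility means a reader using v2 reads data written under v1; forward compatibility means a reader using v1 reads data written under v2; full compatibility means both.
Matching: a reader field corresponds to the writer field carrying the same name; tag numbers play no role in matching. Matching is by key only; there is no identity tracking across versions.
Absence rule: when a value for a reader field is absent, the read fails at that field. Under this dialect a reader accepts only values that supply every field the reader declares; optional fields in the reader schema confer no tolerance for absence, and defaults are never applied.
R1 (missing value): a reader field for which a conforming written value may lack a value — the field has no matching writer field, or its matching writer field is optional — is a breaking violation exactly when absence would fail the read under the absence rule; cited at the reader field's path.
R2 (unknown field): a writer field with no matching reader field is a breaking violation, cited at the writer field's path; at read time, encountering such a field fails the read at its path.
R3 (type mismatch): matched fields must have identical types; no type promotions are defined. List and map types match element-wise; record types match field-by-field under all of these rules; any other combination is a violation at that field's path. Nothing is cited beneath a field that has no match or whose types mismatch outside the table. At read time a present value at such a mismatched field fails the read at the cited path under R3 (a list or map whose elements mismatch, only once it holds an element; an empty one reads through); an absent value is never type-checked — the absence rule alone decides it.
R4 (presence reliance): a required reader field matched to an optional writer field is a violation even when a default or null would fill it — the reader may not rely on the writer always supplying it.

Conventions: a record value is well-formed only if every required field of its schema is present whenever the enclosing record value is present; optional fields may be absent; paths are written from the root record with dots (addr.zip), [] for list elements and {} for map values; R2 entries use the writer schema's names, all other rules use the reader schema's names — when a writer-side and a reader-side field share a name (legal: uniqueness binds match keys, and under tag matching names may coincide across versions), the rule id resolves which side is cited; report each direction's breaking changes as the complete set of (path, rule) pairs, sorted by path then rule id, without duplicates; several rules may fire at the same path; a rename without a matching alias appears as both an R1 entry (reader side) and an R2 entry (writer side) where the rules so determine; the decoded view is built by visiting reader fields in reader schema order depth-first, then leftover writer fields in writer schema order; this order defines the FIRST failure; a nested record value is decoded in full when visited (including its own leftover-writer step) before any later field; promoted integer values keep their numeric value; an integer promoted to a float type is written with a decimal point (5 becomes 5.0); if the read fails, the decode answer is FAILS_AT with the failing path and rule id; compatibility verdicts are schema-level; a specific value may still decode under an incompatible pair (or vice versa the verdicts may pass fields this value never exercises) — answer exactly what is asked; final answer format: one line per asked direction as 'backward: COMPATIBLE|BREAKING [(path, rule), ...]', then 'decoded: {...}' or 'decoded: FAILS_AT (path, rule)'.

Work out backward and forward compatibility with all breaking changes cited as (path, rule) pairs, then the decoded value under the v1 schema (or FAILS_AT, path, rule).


in Session below, arrows point writer -> reader
checking backward for Session: reader v2 against writer v1:
  rating: no writer match
  codes <- codes (list<string> -> list<string>, writer required)
  height <- height (float32 -> int32, writer optional)
  blob: no writer match
  seq <- seq (int32 -> int32, writer optional)
  primary <- primary (bool -> bytes, writer optional)
  avatar (writer side), unknown to reader
  signature (writer side), unknown to reader
  owner (writer side), unknown to reader
  rule R2 violated at avatar
  rule R1 violated at blob
  rule R1 violated at height
  rule R3 violated at height
  rule R2 violated at owner
  rule R1 violated at primary
  rule R3 violated at primary
  rule R1 violated at rating
  rule R1 violated at seq
  rule R2 violated at signature
  => 10 violation(s): backward is BREAKING for Session
checking forward for Session: reader v1 against writer v2:
  codes <- codes (list<string> -> list<string>, writer required)
  avatar: no writer match
  height <- height (int32 -> float32, writer optional)
  signature: no writer match
  seq <- seq (int32 -> int32, writer optional)
  primary <- primary (bytes -> bool, writer optional)
  owner: no writer match
  rating (writer side), unknown to reader
  blob (writer side), unknown to reader
  rule R1 violated at avatar
  rule R2 violated at blob
  rule R1 violated at height
  rule R3 violated at height
  rule R1 violated at owner
  rule R1 violated at primary
  rule R3 violated at primary
  rule R2 violated at rating
  rule R1 violated at seq
  rule R1 violated at signature
  => 10 violation(s): forward is BREAKING for Session
decode (reader v1):
  codes := ["kappa"]
  read fails at avatar under R1 (no fill)
  => FAILS_AT (avatar, R1)

backward: BREAKING [(avatar, R2), (blob, R1), (height, R1), (height, R3), (owner, R2), (primary, R1), (primary, R3), (rating, R1), (seq, R1), (signature, R2)]; forward: BREAKING [(avatar, R1), (blob, R2), (height, R1), (height, R3), (owner, R1), (primary, R1), (primary, R3), (rating, R2), (seq, R1), (signature, R1)]; decoded: FAILS_AT (avatar, R1)


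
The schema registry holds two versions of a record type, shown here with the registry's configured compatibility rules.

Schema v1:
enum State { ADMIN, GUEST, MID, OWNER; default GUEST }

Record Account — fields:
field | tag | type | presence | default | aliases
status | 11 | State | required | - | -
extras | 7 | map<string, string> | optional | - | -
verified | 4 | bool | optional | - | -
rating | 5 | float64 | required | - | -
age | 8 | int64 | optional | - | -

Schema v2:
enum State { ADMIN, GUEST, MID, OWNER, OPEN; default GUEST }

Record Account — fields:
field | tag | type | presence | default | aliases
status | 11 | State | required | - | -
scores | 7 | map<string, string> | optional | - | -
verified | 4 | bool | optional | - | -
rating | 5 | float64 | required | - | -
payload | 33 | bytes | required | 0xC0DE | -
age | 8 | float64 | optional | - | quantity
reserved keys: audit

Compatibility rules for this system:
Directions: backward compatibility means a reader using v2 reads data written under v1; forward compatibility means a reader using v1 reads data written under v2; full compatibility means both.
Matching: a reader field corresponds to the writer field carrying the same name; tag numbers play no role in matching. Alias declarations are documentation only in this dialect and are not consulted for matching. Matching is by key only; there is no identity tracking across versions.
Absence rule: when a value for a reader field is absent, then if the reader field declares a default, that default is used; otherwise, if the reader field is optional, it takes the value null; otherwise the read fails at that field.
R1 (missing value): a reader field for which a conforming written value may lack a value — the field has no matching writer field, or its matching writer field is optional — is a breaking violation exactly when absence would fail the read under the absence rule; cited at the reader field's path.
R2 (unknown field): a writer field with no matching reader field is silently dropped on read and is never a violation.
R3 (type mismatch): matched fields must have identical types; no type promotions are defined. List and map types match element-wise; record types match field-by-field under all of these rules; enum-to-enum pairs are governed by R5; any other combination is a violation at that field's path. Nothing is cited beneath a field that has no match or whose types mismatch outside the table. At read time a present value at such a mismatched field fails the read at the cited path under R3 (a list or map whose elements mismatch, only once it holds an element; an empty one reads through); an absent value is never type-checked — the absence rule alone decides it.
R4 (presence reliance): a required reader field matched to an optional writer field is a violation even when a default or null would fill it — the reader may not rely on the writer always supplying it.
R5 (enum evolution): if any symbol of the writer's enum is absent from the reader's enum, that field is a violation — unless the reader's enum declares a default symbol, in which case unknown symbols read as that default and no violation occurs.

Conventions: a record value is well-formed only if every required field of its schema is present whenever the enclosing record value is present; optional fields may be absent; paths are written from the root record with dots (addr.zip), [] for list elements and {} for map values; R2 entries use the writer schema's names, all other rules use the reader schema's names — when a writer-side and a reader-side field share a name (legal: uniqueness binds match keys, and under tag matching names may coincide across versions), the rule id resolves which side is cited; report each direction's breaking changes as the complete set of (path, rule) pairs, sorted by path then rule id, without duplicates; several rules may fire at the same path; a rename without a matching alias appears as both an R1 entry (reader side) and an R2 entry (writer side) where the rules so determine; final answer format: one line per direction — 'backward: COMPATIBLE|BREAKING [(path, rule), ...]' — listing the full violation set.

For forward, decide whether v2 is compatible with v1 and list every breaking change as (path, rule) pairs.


each type pair in Account: writer, then reader
forward on Account — v1 reading data written by v2:
  writer required, State -> State: reader status maps from writer status
  no writer field matches reader extras
  writer optional, bool -> bool: reader verified maps from writer verified
  writer required, float64 -> float64: reader rating maps from writer rating
  writer optional, float64 -> int64: reader age maps from writer age
  leftover writer field: scores
  leftover writer field: payload
  rule R3 violated at age
  => 1 violation(s): forward is BREAKING for Account
checking off the Account differences that do not matter here:
  added field payload to record Account: required bytes, tag 33, default 0xC0DE (in v2 it sits immediately before age) -> fires no rule on Account, leaving the asked answer as it is
  enum State (field status in record Account): symbol OPEN added -> fires no rule on Account, leaving the asked answer as it is
  renamed field extras to scores in record Account -> fires no rule on Account, leaving the asked answer as it is

forward: BREAKING [(age, R3)]


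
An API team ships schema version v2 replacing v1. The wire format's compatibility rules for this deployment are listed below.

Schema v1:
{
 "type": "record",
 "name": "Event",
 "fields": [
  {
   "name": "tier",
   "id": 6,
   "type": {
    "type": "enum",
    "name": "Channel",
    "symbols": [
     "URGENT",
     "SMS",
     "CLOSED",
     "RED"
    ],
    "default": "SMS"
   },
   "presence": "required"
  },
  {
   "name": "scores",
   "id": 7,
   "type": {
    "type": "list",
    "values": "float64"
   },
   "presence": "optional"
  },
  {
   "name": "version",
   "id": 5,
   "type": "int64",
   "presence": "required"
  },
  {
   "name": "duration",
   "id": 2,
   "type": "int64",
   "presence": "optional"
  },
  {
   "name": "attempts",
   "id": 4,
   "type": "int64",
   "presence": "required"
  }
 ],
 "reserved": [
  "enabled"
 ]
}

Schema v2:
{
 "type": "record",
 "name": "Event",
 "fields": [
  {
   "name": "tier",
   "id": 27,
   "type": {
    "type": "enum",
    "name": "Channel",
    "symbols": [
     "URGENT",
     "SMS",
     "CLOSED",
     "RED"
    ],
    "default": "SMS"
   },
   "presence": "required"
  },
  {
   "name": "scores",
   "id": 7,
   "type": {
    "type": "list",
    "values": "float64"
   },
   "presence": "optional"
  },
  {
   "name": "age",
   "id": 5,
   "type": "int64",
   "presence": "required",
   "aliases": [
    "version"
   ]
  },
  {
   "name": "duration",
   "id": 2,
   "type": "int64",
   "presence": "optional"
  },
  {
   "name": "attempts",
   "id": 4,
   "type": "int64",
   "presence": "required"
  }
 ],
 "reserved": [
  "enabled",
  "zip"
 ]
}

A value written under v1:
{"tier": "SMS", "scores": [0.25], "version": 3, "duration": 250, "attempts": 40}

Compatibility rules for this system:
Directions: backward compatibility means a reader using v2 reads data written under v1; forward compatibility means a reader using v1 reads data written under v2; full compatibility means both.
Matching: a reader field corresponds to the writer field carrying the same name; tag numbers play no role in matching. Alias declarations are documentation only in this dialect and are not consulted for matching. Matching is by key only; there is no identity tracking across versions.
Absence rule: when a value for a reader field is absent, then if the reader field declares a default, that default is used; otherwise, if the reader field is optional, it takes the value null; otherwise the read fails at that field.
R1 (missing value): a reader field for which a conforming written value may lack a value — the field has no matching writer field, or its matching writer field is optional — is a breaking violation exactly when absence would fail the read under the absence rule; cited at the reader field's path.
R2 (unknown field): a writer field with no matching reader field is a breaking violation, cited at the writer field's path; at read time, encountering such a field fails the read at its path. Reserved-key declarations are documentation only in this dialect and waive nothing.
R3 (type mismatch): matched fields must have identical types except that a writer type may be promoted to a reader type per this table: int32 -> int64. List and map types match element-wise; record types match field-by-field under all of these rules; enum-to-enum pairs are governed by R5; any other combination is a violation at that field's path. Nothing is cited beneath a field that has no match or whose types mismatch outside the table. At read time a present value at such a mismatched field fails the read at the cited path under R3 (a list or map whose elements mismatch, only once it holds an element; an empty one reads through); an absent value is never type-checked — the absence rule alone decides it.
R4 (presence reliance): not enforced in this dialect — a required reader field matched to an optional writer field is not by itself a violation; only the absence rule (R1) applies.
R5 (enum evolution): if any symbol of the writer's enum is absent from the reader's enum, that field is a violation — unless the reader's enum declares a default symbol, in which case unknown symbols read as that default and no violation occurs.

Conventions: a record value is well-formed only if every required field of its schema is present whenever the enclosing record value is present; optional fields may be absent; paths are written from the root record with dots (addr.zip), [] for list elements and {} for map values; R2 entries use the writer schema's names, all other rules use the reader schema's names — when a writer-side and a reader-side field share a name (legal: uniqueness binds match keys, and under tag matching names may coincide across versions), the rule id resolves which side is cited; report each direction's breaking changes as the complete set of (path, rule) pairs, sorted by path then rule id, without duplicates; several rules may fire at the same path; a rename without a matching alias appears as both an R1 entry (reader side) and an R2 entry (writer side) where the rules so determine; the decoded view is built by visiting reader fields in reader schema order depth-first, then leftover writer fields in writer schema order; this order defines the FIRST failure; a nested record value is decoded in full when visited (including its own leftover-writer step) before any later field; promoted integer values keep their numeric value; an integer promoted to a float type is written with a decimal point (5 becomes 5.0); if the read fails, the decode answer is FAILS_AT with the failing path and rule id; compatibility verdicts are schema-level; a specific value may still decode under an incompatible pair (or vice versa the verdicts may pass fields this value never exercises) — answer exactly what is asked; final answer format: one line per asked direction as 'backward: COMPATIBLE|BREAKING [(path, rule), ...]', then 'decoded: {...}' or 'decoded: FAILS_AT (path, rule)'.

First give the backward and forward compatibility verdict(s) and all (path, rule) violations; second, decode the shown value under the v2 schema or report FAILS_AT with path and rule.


the writer's type comes first in each Event pair
backward for Event (reader v2, writer v1):
  tier: paired with writer tier (Channel -> Channel; writer required)
  scores: paired with writer scores (list<float64> -> list<float64>; writer optional)
  no writer field matches reader age
  duration: paired with writer duration (int64 -> int64; writer optional)
  attempts: paired with writer attempts (int64 -> int64; writer required)
  version (writer side), unknown to reader
  R1 fires at age
  R2 fires at version
  => backward: BREAKING (2)
forward for Event (reader v1, writer v2):
  tier: paired with writer tier (Channel -> Channel; writer required)
  scores: paired with writer scores (list<float64> -> list<float64>; writer optional)
  no writer field matches reader version
  duration: paired with writer duration (int64 -> int64; writer optional)
  attempts: paired with writer attempts (int64 -> int64; writer required)
  age (writer side), unknown to reader
  R2 fires at age
  R1 fires at version
  => forward: BREAKING (2)
migrating the Event value to v2:
  tier := "SMS"
  scores := [0.25]
  read fails at age under R1 (no fill)
  => FAILS_AT (age, R1)

backward: BREAKING [(age, R1), (version, R2)]; forward: BREAKING [(age, R2), (version, R1)]; decoded: FAILS_AT (age, R1)


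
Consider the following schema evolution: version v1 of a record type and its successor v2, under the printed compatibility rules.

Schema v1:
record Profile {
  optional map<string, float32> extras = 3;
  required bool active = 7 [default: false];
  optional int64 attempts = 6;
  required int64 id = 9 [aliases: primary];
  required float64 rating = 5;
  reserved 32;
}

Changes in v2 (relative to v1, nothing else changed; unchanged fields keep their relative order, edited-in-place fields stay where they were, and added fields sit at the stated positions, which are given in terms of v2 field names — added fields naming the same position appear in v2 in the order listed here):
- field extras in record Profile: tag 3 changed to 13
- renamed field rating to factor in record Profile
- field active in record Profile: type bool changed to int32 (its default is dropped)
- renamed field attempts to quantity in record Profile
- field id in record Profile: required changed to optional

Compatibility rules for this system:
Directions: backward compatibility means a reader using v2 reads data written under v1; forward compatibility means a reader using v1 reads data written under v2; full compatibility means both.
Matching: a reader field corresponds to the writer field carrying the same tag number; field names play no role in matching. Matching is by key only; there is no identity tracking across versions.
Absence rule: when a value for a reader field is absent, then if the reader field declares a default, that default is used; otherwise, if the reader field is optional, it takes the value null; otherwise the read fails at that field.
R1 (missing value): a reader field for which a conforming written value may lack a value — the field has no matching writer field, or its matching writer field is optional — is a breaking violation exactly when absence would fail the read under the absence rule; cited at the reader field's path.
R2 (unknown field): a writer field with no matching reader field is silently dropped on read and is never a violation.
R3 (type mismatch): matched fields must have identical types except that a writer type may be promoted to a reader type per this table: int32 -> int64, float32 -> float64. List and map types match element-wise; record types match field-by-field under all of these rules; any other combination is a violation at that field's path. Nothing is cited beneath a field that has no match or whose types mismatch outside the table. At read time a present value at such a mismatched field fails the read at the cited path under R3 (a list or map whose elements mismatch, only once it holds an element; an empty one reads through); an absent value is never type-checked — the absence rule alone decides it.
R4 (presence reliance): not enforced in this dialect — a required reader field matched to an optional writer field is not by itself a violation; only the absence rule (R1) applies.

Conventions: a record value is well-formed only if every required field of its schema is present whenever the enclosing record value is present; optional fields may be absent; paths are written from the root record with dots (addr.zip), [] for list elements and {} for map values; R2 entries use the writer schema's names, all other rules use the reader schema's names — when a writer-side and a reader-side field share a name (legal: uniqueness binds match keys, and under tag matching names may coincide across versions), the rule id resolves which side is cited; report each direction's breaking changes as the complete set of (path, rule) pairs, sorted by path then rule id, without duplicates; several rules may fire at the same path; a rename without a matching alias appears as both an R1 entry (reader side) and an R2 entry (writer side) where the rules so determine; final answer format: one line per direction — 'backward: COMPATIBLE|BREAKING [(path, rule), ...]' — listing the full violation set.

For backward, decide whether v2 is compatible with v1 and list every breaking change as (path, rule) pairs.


arrows below run writer -> reader for Profile
backward analysis of Profile with v2 as reader and v1 as writer:
  extras has no writer counterpart
  active: paired with writer active (bool -> int32; writer required)
  quantity: paired with writer attempts (int64 -> int64; writer optional)
  id: paired with writer id (int64 -> int64; writer required)
  factor: paired with writer rating (float64 -> float64; writer required)
  writer extras: unknown to reader
  R3 fires at active
  => backward verdict for Profile: BREAKING, 1 violation(s)
ruling out the remaining Profile differences:
  field extras in record Profile: tag 3 changed to 13 -> fires no rule on Profile, leaving the asked answer as it is
  renamed field rating to factor in record Profile -> fires no rule on Profile, leaving the asked answer as it is
  renamed field attempts to quantity in record Profile -> fires no rule on Profile, leaving the asked answer as it is
  field id in record Profile: required changed to optional -> affects forward compatibility only, which is not asked

backward: BREAKING [(active, R3)]


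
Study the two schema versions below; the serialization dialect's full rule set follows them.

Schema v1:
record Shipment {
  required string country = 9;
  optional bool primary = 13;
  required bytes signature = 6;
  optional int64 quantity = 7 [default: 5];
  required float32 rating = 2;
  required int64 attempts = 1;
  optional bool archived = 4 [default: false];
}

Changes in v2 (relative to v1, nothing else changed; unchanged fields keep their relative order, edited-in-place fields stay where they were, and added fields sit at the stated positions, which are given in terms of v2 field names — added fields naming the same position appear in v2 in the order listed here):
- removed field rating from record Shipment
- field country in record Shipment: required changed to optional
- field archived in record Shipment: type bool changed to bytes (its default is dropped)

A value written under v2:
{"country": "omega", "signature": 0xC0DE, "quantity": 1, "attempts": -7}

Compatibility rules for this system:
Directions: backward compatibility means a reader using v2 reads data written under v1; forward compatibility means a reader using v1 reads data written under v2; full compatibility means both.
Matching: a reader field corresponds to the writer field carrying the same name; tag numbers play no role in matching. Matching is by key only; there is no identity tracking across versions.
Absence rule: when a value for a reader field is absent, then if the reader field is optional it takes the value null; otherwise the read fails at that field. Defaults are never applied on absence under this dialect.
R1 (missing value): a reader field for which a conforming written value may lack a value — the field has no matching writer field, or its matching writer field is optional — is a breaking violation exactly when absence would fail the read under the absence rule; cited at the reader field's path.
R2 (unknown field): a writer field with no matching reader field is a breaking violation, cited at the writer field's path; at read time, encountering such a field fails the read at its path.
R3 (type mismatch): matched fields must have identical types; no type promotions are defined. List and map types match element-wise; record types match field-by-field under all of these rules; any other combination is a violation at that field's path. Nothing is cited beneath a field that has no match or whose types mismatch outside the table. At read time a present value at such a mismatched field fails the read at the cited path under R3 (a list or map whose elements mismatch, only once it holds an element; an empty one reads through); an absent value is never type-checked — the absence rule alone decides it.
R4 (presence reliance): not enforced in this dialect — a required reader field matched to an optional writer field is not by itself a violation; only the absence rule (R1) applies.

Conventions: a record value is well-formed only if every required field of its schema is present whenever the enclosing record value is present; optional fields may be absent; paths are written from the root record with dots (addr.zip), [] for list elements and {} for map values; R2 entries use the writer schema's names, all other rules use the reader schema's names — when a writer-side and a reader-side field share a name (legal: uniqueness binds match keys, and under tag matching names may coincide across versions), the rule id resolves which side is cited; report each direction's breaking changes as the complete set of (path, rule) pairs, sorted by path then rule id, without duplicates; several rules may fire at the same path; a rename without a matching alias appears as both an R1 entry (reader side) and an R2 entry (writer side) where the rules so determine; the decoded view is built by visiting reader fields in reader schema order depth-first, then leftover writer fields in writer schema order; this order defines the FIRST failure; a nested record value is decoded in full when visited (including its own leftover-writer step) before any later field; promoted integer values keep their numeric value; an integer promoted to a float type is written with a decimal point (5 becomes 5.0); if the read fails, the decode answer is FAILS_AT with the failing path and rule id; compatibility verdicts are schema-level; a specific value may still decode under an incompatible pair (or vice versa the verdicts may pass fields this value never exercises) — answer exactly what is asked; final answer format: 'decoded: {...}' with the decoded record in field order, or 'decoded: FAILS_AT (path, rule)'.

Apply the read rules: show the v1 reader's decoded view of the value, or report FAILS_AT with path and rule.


the writer's type comes first in each Shipment pair
decoding the Shipment value with the v1 reader:
  country := "omega"
  primary := null (not supplied -> null)
  signature := 0xC0DE
  quantity := 1
  read fails at rating under R1 (no fill)
  => FAILS_AT (rating, R1)
diffs on Shipment not affecting the asked answer:
  field country in record Shipment: required changed to optional -> a verdict-level change on Shipment — the shown value reads the same
  field archived in record Shipment: type bool changed to bytes (its default is dropped) -> a verdict-level change on Shipment — the shown value reads the same

decoded: FAILS_AT (rating, R1)


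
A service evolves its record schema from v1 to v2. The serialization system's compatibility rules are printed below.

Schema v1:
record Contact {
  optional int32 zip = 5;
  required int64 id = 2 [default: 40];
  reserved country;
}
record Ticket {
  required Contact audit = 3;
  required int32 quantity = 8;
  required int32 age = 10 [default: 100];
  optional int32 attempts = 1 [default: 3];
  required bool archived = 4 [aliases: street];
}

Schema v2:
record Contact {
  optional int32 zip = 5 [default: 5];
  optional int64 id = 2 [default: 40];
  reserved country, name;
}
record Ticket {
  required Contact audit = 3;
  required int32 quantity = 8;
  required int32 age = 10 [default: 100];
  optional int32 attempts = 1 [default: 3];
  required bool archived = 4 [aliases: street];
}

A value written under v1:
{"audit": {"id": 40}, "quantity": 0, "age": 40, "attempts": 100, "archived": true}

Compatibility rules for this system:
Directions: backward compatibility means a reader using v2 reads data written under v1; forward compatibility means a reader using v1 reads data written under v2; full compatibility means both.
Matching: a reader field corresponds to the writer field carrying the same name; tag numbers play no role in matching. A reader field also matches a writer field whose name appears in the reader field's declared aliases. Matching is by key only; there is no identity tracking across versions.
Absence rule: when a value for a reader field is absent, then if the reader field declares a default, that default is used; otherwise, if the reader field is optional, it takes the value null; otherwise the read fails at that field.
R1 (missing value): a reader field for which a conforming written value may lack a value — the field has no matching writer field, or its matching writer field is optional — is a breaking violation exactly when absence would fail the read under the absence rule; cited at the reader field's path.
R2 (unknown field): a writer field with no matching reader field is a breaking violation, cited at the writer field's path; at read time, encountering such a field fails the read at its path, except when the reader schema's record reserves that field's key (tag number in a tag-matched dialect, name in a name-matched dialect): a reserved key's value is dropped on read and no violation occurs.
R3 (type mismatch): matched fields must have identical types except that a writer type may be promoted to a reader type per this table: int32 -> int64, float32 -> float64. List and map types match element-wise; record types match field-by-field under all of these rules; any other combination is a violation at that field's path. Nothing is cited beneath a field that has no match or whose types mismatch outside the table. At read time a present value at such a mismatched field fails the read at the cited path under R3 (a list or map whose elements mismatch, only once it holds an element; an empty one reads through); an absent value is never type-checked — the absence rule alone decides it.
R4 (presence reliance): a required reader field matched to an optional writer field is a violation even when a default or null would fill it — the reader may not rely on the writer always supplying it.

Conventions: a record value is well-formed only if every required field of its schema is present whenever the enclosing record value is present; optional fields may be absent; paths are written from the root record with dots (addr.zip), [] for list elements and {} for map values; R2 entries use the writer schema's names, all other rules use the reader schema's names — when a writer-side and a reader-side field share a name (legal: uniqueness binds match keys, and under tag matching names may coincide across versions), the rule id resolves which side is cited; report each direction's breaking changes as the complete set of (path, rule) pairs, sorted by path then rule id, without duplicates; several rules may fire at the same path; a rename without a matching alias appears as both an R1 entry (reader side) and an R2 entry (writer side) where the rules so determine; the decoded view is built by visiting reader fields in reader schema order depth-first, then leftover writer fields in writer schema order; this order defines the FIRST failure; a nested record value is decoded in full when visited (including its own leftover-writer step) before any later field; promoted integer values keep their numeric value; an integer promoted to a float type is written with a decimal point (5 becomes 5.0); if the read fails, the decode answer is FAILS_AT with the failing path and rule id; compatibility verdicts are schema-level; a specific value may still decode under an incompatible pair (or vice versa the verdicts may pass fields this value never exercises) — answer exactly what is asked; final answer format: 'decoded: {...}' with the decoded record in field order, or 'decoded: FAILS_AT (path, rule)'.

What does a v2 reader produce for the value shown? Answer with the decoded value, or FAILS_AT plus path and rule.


decoded: {"audit": {"zip": 5, "id": 40}, "quantity": 0, "age": 40, "attempts": 100, "archived": true}

arrows below run writer -> reader for Ticket
migrating the Ticket value to v2:
  audit.zip := 5 (no value, default fills)
  audit.id := 40
  quantity := 0
  age := 40
  attempts := 100
  archived := true
  => decoded: {"audit": {"zip": 5, "id": 40}, "quantity": 0, "age": 40, "attempts": 100, "archived": true}
diffs on Ticket not affecting the asked answer:
  field id in record Contact: required changed to optional -> a verdict-level change on Ticket — the shown value reads the same


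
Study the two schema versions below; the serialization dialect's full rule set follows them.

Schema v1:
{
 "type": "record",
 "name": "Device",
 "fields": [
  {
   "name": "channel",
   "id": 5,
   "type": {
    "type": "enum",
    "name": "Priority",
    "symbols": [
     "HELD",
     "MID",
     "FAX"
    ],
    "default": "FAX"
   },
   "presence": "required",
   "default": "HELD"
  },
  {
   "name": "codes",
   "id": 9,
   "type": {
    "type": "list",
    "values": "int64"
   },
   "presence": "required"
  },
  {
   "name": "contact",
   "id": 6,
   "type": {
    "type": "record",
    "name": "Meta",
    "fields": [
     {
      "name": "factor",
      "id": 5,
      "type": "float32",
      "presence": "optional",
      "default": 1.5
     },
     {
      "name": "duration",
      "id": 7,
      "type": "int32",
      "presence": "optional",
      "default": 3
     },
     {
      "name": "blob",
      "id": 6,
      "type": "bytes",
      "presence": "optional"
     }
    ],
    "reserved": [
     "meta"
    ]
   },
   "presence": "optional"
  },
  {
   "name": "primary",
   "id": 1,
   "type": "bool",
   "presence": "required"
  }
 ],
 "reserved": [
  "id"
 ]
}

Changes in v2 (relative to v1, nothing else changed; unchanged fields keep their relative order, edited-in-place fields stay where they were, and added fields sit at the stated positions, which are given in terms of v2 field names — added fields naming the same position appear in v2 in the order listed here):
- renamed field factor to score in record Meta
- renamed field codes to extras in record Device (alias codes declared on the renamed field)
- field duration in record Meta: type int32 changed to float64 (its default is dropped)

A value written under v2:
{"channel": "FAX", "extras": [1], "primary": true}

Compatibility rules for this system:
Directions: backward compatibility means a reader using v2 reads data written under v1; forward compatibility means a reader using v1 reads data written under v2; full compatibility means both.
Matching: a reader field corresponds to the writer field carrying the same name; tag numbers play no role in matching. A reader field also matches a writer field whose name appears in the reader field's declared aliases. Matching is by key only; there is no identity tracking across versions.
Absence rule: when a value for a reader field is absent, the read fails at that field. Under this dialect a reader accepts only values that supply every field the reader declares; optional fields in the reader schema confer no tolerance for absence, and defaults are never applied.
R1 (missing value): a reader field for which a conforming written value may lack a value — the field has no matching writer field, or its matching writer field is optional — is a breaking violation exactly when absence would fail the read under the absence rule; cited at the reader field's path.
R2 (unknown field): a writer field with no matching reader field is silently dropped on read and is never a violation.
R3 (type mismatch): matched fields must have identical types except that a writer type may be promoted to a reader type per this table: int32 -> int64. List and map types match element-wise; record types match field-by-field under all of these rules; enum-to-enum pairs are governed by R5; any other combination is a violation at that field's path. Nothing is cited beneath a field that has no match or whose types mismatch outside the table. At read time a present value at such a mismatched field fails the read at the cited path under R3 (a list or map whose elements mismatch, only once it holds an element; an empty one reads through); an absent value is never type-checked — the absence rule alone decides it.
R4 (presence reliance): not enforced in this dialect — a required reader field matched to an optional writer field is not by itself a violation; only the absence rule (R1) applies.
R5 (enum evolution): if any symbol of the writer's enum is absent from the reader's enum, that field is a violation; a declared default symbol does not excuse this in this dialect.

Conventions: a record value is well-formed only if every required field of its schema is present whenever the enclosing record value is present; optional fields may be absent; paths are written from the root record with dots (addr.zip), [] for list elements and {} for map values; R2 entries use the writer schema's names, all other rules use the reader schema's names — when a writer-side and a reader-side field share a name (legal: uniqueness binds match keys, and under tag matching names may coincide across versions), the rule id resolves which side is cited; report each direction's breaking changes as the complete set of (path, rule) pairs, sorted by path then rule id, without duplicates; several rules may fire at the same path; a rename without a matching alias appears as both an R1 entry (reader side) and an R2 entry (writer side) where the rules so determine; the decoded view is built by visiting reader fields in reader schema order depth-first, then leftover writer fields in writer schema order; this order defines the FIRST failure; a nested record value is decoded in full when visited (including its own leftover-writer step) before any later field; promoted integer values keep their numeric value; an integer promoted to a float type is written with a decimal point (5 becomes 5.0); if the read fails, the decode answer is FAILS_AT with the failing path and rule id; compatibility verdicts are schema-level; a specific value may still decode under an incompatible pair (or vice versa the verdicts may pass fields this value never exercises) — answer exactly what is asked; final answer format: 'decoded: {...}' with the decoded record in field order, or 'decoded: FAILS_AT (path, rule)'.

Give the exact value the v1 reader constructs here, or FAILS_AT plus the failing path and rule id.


in Device below, arrows point writer -> reader
migrating the Device value to v1:
  channel := "FAX"
  read fails at codes under R1 (no fill)
  => FAILS_AT (codes, R1)
the rest of the Device diff is inert for this question:
  renamed field factor to score in record Meta -> shifts the Device verdicts, not this decode
  field duration in record Meta: type int32 changed to float64 (its default is dropped) -> shifts the Device verdicts, not this decode

decoded: FAILS_AT (codes, R1)
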